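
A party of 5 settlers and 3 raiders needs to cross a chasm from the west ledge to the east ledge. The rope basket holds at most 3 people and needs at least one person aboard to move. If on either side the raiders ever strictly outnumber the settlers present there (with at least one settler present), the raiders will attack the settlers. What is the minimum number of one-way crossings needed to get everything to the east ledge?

7

Counting alone: each trip to the east ledge takes at most 3 across and each return brings at least 1 back, so after t trips out (and t−1 returns) at most 3t − (t−1) of the 8 are across; that first reaches 8 at t = 4, so at least 7 crossings are needed.
The plan below uses exactly 7 crossings, so it is optimal:
1. 2 raiders → the east ledge.  (the west ledge: 5S 1R; the east ledge: 0S 2R)
2. 1 raider ← the west ledge.  (the west ledge: 5S 2R; the east ledge: 0S 1R)
3. 2 settlers and 1 raider → the east ledge.  (the west ledge: 3S 1R; the east ledge: 2S 2R)
4. 1 raider ← the west ledge.  (the west ledge: 3S 2R; the east ledge: 2S 1R)
5. 1 settler and 2 raiders → the east ledge.  (the west ledge: 2S 0R; the east ledge: 3S 3R)
6. 1 raider ← the west ledge.  (the west ledge: 2S 1R; the east ledge: 3S 2R)
7. 2 settlers and 1 raider → the east ledge.  (the west ledge: 0S 0R; the east ledge: 5S 3R)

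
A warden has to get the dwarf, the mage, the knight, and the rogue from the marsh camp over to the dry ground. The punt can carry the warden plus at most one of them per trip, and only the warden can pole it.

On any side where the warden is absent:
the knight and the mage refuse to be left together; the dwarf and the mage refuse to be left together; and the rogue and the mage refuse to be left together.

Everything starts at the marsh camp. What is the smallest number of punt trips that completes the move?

impossible

Following every safe sequence of crossings from the start, the most of the 4 that can be at the dry ground as the punt arrives there on crossings 1, 3 is 1, 2 respectively; the best ever achieved is 2 of 4.
From crossing 5 on, no configuration arises that was not already reachable earlier: only 9 distinct safe configurations (who is on which side, and where the punt is) can ever be reached, none of them has everyone across, and every continuation just revisits them. So no valid plan exists.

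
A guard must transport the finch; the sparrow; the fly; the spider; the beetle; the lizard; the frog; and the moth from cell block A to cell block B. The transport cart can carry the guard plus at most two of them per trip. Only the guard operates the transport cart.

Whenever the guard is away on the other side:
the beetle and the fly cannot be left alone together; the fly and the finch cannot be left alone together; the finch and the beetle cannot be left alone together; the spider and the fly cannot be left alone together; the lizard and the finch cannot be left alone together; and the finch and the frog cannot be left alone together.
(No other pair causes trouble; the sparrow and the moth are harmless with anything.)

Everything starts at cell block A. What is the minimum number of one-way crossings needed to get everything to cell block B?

Counting alone: the guard can take at most 2 across per trip to cell block B, so moving all 8 needs at least 4 loaded trips out, with a return between consecutive ones — at least 7 crossings.
The safety rule pushes this higher. Following every safe sequence of crossings, the most of the 8 that can be at cell block B as the transport cart arrives there on crossings 7, 9, 11 is 5, 6, 7 respectively — never all 8.
So no plan with fewer than 13 crossings exists, and this one achieves 13:
1. Guard goes to cell block B with the finch and the fly.  [cell block A: the beetle, the frog, the lizard, the moth, the sparrow, the spider | cell block B: the finch, the fly]
2. Guard goes back to cell block A with the finch.  [cell block A: the beetle, the finch, the frog, the lizard, the moth, the sparrow, the spider | cell block B: the fly]
3. Guard goes to cell block B with the finch and the sparrow.  [cell block A: the beetle, the frog, the lizard, the moth, the spider | cell block B: the finch, the fly, the sparrow]
4. Guard goes back to cell block A with the finch.  [cell block A: the beetle, the finch, the frog, the lizard, the moth, the spider | cell block B: the fly, the sparrow]
5. Guard goes to cell block B with the finch and the spider.  [cell block A: the beetle, the frog, the lizard, the moth | cell block B: the finch, the fly, the sparrow, the spider]
6. Guard goes back to cell block A with the fly.  [cell block A: the beetle, the fly, the frog, the lizard, the moth | cell block B: the finch, the sparrow, the spider]
7. Guard goes to cell block B with the fly and the moth.  [cell block A: the beetle, the frog, the lizard | cell block B: the finch, the fly, the moth, the sparrow, the spider]
8. Guard goes back to cell block A with the fly.  [cell block A: the beetle, the fly, the frog, the lizard | cell block B: the finch, the moth, the sparrow, the spider]
9. Guard goes to cell block B with the beetle and the lizard.  [cell block A: the fly, the frog | cell block B: the beetle, the finch, the lizard, the moth, the sparrow, the spider]
10. Guard goes back to cell block A with the finch.  [cell block A: the finch, the fly, the frog | cell block B: the beetle, the lizard, the moth, the sparrow, the spider]
11. Guard goes to cell block B with the finch and the frog.  [cell block A: the fly | cell block B: the beetle, the finch, the frog, the lizard, the moth, the sparrow, the spider]
12. Guard goes back to cell block A with the finch.  [cell block A: the finch, the fly | cell block B: the beetle, the frog, the lizard, the moth, the sparrow, the spider]
13. Guard goes to cell block B with the finch and the fly.  [cell block A: — | cell block B: the beetle, the finch, the fly, the frog, the lizard, the moth, the sparrow, the spider]

13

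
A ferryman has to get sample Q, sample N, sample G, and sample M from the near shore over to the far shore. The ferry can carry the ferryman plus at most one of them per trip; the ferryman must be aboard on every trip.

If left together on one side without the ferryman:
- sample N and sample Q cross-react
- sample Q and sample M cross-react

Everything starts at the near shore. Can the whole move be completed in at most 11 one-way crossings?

Yes — this plan uses 9 crossings (≤ 11):
1. Ferryman goes to the far shore with sample Q.  [the near shore: sample G, sample M, sample N | the far shore: sample Q]
2. Ferryman goes back to the near shore alone.  [the near shore: sample G, sample M, sample N | the far shore: sample Q]
3. Ferryman goes to the far shore with sample N.  [the near shore: sample G, sample M | the far shore: sample N, sample Q]
4. Ferryman goes back to the near shore with sample Q.  [the near shore: sample G, sample M, sample Q | the far shore: sample N]
5. Ferryman goes to the far shore with sample M.  [the near shore: sample G, sample Q | the far shore: sample M, sample N]
6. Ferryman goes back to the near shore alone.  [the near shore: sample G, sample Q | the far shore: sample M, sample N]
7. Ferryman goes to the far shore with sample G.  [the near shore: sample Q | the far shore: sample G, sample M, sample N]
8. Ferryman goes back to the near shore alone.  [the near shore: sample Q | the far shore: sample G, sample M, sample N]
9. Ferryman goes to the far shore with sample Q.  [the near shore: — | the far shore: sample G, sample M, sample N, sample Q]

Yes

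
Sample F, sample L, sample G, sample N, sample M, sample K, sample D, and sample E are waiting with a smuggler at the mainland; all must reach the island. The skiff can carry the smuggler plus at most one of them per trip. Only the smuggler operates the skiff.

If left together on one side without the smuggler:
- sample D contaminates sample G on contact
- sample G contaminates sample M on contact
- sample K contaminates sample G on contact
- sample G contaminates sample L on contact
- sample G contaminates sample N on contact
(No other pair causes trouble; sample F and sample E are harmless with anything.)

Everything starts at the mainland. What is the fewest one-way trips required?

Following every safe sequence of crossings from the start, the most of the 8 that can be at the island as the skiff arrives there on crossings 1, 3, 5, 7 is 1, 2, 3, 4 respectively; the best ever achieved is 4 of 8.
From crossing 9 on, no configuration arises that was not already reachable earlier: only 52 distinct safe configurations (who is on which side, and where the skiff is) can ever be reached, none of them has everyone across, and every continuation just revisits them. So no valid plan exists.

impossible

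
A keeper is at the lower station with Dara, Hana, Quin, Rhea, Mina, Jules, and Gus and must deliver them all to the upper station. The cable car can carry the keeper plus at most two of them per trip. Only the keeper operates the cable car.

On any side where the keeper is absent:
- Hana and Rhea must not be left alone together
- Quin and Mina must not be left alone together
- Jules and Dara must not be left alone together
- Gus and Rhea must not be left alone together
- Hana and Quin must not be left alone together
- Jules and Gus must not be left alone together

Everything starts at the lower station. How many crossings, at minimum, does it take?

Whatever the first load, the items left behind include a forbidden pair without the keeper. No opening move is safe, so no plan exists.

impossible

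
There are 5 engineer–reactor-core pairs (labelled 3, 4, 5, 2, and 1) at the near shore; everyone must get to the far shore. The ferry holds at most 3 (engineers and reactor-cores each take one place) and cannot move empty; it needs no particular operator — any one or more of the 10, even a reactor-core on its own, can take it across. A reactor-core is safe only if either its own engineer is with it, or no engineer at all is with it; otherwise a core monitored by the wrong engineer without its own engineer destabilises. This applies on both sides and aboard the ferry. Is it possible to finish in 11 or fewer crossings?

Yes — this plan uses 11 crossings (≤ 11):
1. engineer 3 and reactor-core 3 cross → the far shore.
2. engineer 3 crosses ← the near shore.
3. reactor-core 2, reactor-core 4, and reactor-core 5 cross → the far shore.
4. reactor-core 3 crosses ← the near shore.
5. engineer 2, engineer 4, and engineer 5 cross → the far shore.
6. engineer 4 and reactor-core 4 cross ← the near shore.
7. engineer 1, engineer 3, and engineer 4 cross → the far shore.
8. reactor-core 5 crosses ← the near shore.
9. reactor-core 3 and reactor-core 4 cross → the far shore.
10. reactor-core 3 crosses ← the near shore.
11. reactor-core 1, reactor-core 3, and reactor-core 5 cross → the far shore.

Yes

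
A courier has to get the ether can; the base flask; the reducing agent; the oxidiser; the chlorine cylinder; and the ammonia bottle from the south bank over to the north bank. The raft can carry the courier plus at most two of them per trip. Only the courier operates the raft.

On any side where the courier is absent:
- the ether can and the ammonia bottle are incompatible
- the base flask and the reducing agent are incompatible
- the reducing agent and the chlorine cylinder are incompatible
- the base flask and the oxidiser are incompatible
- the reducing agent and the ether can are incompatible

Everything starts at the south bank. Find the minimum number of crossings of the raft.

impossible

Whatever the first load, the items left behind include a forbidden pair without the courier. No opening move is safe, so no plan exists.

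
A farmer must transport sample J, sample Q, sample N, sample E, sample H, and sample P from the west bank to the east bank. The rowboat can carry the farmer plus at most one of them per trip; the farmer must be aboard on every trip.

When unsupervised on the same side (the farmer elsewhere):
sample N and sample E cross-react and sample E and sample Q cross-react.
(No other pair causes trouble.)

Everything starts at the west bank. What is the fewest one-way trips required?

Counting alone: the farmer can take at most 1 across per trip to the east bank, so moving all 6 needs at least 6 loaded trips out, with a return between consecutive ones — at least 11 crossings.
The safety rule pushes this higher. Following every safe sequence of crossings, the most of the 6 that can be at the east bank as the rowboat arrives there on crossing 11 is 5 — never all 6.
So no plan with fewer than 13 crossings exists, and this one achieves 13:
1. Farmer goes to the east bank with sample E.
2. Farmer goes back to the west bank alone.
3. Farmer goes to the east bank with sample J.
4. Farmer goes back to the west bank alone.
5. Farmer goes to the east bank with sample Q.
6. Farmer goes back to the west bank with sample E.
7. Farmer goes to the east bank with sample N.
8. Farmer goes back to the west bank alone.
9. Farmer goes to the east bank with sample H.
10. Farmer goes back to the west bank alone.
11. Farmer goes to the east bank with sample P.
12. Farmer goes back to the west bank alone.
13. Farmer goes to the east bank with sample E.

13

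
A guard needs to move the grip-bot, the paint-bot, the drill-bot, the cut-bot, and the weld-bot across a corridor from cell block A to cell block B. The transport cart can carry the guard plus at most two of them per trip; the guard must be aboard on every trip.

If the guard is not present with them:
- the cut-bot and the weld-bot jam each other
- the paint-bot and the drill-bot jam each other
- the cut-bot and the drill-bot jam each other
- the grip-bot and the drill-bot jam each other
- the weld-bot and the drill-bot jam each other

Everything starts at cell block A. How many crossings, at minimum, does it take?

7

Counting alone: the guard can take at most 2 across per trip to cell block B, so moving all 5 needs at least 3 loaded trips out, with a return between consecutive ones — at least 5 crossings.
The safety rule pushes this higher. Following every safe sequence of crossings, the most of the 5 that can be at cell block B as the transport cart arrives there on crossing 5 is 4 — never all 5.
So no plan with fewer than 7 crossings exists, and this one achieves 7:
1. Guard goes to cell block B with the cut-bot and the drill-bot.  [cell block A: the grip-bot, the paint-bot, the weld-bot | cell block B: the cut-bot, the drill-bot]
2. Guard goes back to cell block A with the drill-bot.  [cell block A: the drill-bot, the grip-bot, the paint-bot, the weld-bot | cell block B: the cut-bot]
3. Guard goes to cell block B with the drill-bot and the grip-bot.  [cell block A: the paint-bot, the weld-bot | cell block B: the cut-bot, the drill-bot, the grip-bot]
4. Guard goes back to cell block A with the drill-bot.  [cell block A: the drill-bot, the paint-bot, the weld-bot | cell block B: the cut-bot, the grip-bot]
5. Guard goes to cell block B with the drill-bot and the paint-bot.  [cell block A: the weld-bot | cell block B: the cut-bot, the drill-bot, the grip-bot, the paint-bot]
6. Guard goes back to cell block A with the drill-bot.  [cell block A: the drill-bot, the weld-bot | cell block B: the cut-bot, the grip-bot, the paint-bot]
7. Guard goes to cell block B with the drill-bot and the weld-bot.  [cell block A: — | cell block B: the cut-bot, the drill-bot, the grip-bot, the paint-bot, the weld-bot]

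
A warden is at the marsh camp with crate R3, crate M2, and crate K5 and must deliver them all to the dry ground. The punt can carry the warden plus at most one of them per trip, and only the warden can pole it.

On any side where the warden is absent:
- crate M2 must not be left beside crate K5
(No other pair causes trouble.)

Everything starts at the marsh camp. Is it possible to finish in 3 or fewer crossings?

Counting alone: the warden can take at most 1 across per trip to the dry ground, so moving all 3 needs at least 3 loaded trips out, with a return between consecutive ones — at least 5 crossings.
Since 3 < 5, 3 crossings cannot be enough. (The shortest complete plan in fact takes 5:)
1. Warden goes to the dry ground with crate M2.  [the marsh camp: crate K5, crate R3 | the dry ground: crate M2]
2. Warden goes back to the marsh camp alone.  [the marsh camp: crate K5, crate R3 | the dry ground: crate M2]
3. Warden goes to the dry ground with crate R3.  [the marsh camp: crate K5 | the dry ground: crate M2, crate R3]
4. Warden goes back to the marsh camp alone.  [the marsh camp: crate K5 | the dry ground: crate M2, crate R3]
5. Warden goes to the dry ground with crate K5.  [the marsh camp: — | the dry ground: crate K5, crate M2, crate R3]

No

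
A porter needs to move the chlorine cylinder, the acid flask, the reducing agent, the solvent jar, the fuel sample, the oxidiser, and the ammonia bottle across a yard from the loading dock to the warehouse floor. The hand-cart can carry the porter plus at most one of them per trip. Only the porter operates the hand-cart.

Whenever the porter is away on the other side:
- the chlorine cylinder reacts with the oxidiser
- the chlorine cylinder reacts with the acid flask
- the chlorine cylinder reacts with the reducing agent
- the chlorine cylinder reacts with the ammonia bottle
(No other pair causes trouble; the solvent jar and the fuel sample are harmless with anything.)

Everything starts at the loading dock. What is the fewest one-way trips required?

Following every safe sequence of crossings from the start, the most of the 7 that can be at the warehouse floor as the hand-cart arrives there on crossings 1, 3, 5, 7 is 1, 2, 3, 4 respectively; the best ever achieved is 4 of 7.
From crossing 9 on, no configuration arises that was not already reachable earlier: only 44 distinct safe configurations (who is on which side, and where the hand-cart is) can ever be reached, none of them has everyone across, and every continuation just revisits them. So no valid plan exists.

impossible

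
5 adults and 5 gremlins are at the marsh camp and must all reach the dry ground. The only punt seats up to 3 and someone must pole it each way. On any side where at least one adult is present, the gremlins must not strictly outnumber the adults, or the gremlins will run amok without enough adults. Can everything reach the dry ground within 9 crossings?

No

Counting alone: each trip to the dry ground takes at most 3 across and each return brings at least 1 back, so after t trips out (and t−1 returns) at most 3t − (t−1) of the 10 are across; that first reaches 10 at t = 5, so at least 9 crossings are needed.
The safety rule pushes this higher. Following every safe sequence of crossings, the most of the 10 that can be at the dry ground as the punt arrives there on crossing 9 is 9 — never all 10.
So the move cannot be finished within 9 crossings. (The shortest complete plan takes 11:)
1. 2 gremlins → the dry ground.  (the marsh camp: 5A 3G; the dry ground: 0A 2G)
2. 1 gremlin ← the marsh camp.  (the marsh camp: 5A 4G; the dry ground: 0A 1G)
3. 3 gremlins → the dry ground.  (the marsh camp: 5A 1G; the dry ground: 0A 4G)
4. 1 gremlin ← the marsh camp.  (the marsh camp: 5A 2G; the dry ground: 0A 3G)
5. 3 adults → the dry ground.  (the marsh camp: 2A 2G; the dry ground: 3A 3G)
6. 1 adult and 1 gremlin ← the marsh camp.  (the marsh camp: 3A 3G; the dry ground: 2A 2G)
7. 3 adults → the dry ground.  (the marsh camp: 0A 3G; the dry ground: 5A 2G)
8. 1 gremlin ← the marsh camp.  (the marsh camp: 0A 4G; the dry ground: 5A 1G)
9. 2 gremlins → the dry ground.  (the marsh camp: 0A 2G; the dry ground: 5A 3G)
10. 1 gremlin ← the marsh camp.  (the marsh camp: 0A 3G; the dry ground: 5A 2G)
11. 3 gremlins → the dry ground.  (the marsh camp: 0A 0G; the dry ground: 5A 5G)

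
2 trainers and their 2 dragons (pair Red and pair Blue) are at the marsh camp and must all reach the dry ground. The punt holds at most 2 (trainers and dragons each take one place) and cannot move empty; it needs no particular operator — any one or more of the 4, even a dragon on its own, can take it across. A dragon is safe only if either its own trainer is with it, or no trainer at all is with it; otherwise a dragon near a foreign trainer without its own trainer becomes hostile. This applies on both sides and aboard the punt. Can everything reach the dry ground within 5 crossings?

Yes

Yes — this plan uses 5 crossings (≤ 5):
1. dragon Red and trainer Red cross → the dry ground.
2. trainer Red crosses ← the marsh camp.
3. trainer Blue and trainer Red cross → the dry ground.
4. trainer Blue crosses ← the marsh camp.
5. dragon Blue and trainer Blue cross → the dry ground.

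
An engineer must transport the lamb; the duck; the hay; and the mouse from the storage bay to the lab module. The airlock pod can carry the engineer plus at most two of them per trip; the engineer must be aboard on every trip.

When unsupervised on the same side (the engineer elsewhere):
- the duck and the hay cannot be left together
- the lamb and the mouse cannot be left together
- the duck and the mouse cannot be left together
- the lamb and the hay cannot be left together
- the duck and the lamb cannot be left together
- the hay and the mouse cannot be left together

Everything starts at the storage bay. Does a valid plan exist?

No

Whatever the first load, the items left behind include a forbidden pair without the engineer. No opening move is safe, so no plan exists.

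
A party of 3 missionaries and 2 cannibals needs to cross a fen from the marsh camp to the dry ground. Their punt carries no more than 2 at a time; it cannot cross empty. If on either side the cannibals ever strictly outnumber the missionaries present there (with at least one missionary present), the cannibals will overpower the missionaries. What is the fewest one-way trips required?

Counting alone: each trip to the dry ground takes at most 2 across and each return brings at least 1 back, so after t trips out (and t−1 returns) at most 2t − (t−1) of the 5 are across; that first reaches 5 at t = 4, so at least 7 crossings are needed.
The plan below uses exactly 7 crossings, so it is optimal:
1. 2 cannibals → the dry ground.  (the marsh camp: 3M 0C; the dry ground: 0M 2C)
2. 1 cannibal ← the marsh camp.  (the marsh camp: 3M 1C; the dry ground: 0M 1C)
3. 2 missionaries → the dry ground.  (the marsh camp: 1M 1C; the dry ground: 2M 1C)
4. 1 missionary ← the marsh camp.  (the marsh camp: 2M 1C; the dry ground: 1M 1C)
5. 1 missionary and 1 cannibal → the dry ground.  (the marsh camp: 1M 0C; the dry ground: 2M 2C)
6. 1 cannibal ← the marsh camp.  (the marsh camp: 1M 1C; the dry ground: 2M 1C)
7. 1 missionary and 1 cannibal → the dry ground.  (the marsh camp: 0M 0C; the dry ground: 3M 2C)

7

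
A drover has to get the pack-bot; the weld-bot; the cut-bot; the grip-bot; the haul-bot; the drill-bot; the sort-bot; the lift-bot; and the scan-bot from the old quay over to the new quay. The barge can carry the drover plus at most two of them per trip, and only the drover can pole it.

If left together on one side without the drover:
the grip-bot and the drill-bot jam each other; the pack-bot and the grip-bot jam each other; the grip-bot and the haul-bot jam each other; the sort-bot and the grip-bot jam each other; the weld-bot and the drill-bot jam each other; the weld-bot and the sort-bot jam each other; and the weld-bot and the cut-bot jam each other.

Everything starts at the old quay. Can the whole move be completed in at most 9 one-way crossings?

Counting alone: the drover can take at most 2 across per trip to the new quay, so moving all 9 needs at least 5 loaded trips out, with a return between consecutive ones — at least 9 crossings.
The safety rule pushes this higher. Following every safe sequence of crossings, the most of the 9 that can be at the new quay as the barge arrives there on crossing 9 is 8 — never all 9.
So the move cannot be finished within 9 crossings. (The shortest complete plan takes 11:)
1. Drover goes to the new quay with the grip-bot and the weld-bot.
2. Drover goes back to the old quay alone.
3. Drover goes to the new quay with the cut-bot.
4. Drover goes back to the old quay with the weld-bot.
5. Drover goes to the new quay with the drill-bot and the sort-bot.
6. Drover goes back to the old quay with the grip-bot.
7. Drover goes to the new quay with the haul-bot and the pack-bot.
8. Drover goes back to the old quay alone.
9. Drover goes to the new quay with the lift-bot and the scan-bot.
10. Drover goes back to the old quay alone.
11. Drover goes to the new quay with the grip-bot and the weld-bot.

No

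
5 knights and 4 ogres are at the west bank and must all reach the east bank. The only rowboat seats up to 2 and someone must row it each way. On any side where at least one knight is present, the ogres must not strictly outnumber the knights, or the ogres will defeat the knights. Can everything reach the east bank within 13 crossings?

Counting alone: each trip to the east bank takes at most 2 across and each return brings at least 1 back, so after t trips out (and t−1 returns) at most 2t − (t−1) of the 9 are across; that first reaches 9 at t = 8, so at least 15 crossings are needed.
Since 13 < 15, 13 crossings cannot be enough. (The shortest complete plan in fact takes 15:)
1. 2 ogres → the east bank.  (the west bank: 5K 2O; the east bank: 0K 2O)
2. 1 ogre ← the west bank.  (the west bank: 5K 3O; the east bank: 0K 1O)
3. 2 ogres → the east bank.  (the west bank: 5K 1O; the east bank: 0K 3O)
4. 1 ogre ← the west bank.  (the west bank: 5K 2O; the east bank: 0K 2O)
5. 2 knights → the east bank.  (the west bank: 3K 2O; the east bank: 2K 2O)
6. 1 ogre ← the west bank.  (the west bank: 3K 3O; the east bank: 2K 1O)
7. 1 knight and 1 ogre → the east bank.  (the west bank: 2K 2O; the east bank: 3K 2O)
8. 1 knight ← the west bank.  (the west bank: 3K 2O; the east bank: 2K 2O)
9. 1 knight and 1 ogre → the east bank.  (the west bank: 2K 1O; the east bank: 3K 3O)
10. 1 ogre ← the west bank.  (the west bank: 2K 2O; the east bank: 3K 2O)
11. 1 knight and 1 ogre → the east bank.  (the west bank: 1K 1O; the east bank: 4K 3O)
12. 1 knight ← the west bank.  (the west bank: 2K 1O; the east bank: 3K 3O)
13. 1 knight and 1 ogre → the east bank.  (the west bank: 1K 0O; the east bank: 4K 4O)
14. 1 ogre ← the west bank.  (the west bank: 1K 1O; the east bank: 4K 3O)
15. 1 knight and 1 ogre → the east bank.  (the west bank: 0K 0O; the east bank: 5K 4O)

No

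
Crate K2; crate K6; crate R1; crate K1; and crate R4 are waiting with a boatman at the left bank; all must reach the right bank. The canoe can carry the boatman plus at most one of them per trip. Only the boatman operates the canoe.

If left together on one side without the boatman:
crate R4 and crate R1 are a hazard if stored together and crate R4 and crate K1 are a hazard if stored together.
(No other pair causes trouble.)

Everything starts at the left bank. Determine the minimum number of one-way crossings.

Counting alone: the boatman can take at most 1 across per trip to the right bank, so moving all 5 needs at least 5 loaded trips out, with a return between consecutive ones — at least 9 crossings.
The safety rule pushes this higher. Following every safe sequence of crossings, the most of the 5 that can be at the right bank as the canoe arrives there on crossing 9 is 4 — never all 5.
So no plan with fewer than 11 crossings exists, and this one achieves 11:
1. Boatman goes to the right bank with crate R4.
2. Boatman goes back to the left bank alone.
3. Boatman goes to the right bank with crate K2.
4. Boatman goes back to the left bank alone.
5. Boatman goes to the right bank with crate K6.
6. Boatman goes back to the left bank alone.
7. Boatman goes to the right bank with crate R1.
8. Boatman goes back to the left bank with crate R4.
9. Boatman goes to the right bank with crate K1.
10. Boatman goes back to the left bank alone.
11. Boatman goes to the right bank with crate R4.

11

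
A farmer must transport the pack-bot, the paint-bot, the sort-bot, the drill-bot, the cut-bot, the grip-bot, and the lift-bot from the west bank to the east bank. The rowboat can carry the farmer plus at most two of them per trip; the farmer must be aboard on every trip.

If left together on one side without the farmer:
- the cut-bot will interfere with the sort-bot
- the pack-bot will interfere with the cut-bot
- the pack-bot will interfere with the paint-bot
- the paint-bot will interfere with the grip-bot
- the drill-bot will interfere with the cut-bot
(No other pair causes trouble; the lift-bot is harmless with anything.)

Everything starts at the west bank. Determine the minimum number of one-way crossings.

9

Counting alone: the farmer can take at most 2 across per trip to the east bank, so moving all 7 needs at least 4 loaded trips out, with a return between consecutive ones — at least 7 crossings.
The safety rule pushes this higher. Following every safe sequence of crossings, the most of the 7 that can be at the east bank as the rowboat arrives there on crossing 7 is 6 — never all 7.
So no plan with fewer than 9 crossings exists, and this one achieves 9:
1. Farmer goes to the east bank with the cut-bot and the paint-bot.
2. Farmer goes back to the west bank alone.
3. Farmer goes to the east bank with the sort-bot.
4. Farmer goes back to the west bank with the cut-bot.
5. Farmer goes to the east bank with the drill-bot and the pack-bot.
6. Farmer goes back to the west bank with the paint-bot.
7. Farmer goes to the east bank with the grip-bot and the lift-bot.
8. Farmer goes back to the west bank alone.
9. Farmer goes to the east bank with the cut-bot and the paint-bot.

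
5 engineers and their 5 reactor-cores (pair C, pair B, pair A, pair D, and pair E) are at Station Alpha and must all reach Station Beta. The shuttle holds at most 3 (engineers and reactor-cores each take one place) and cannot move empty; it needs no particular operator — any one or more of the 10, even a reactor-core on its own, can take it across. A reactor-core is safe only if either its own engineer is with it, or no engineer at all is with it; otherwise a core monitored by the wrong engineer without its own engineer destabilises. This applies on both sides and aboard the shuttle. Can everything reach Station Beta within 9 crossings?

Counting alone: each trip to Station Beta takes at most 3 across and each return brings at least 1 back, so after t trips out (and t−1 returns) at most 3t − (t−1) of the 10 are across; that first reaches 10 at t = 5, so at least 9 crossings are needed.
The safety rule pushes this higher. Following every safe sequence of crossings, the most of the 10 that can be at Station Beta as the shuttle arrives there on crossing 9 is 9 — never all 10.
So the move cannot be finished within 9 crossings. (The shortest complete plan takes 11:)
1. engineer C and reactor-core C cross → Station Beta.
2. engineer C crosses ← Station Alpha.
3. reactor-core A, reactor-core B, and reactor-core D cross → Station Beta.
4. reactor-core C crosses ← Station Alpha.
5. engineer A, engineer B, and engineer D cross → Station Beta.
6. engineer B and reactor-core B cross ← Station Alpha.
7. engineer B, engineer C, and engineer E cross → Station Beta.
8. reactor-core A crosses ← Station Alpha.
9. reactor-core B and reactor-core C cross → Station Beta.
10. reactor-core C crosses ← Station Alpha.
11. reactor-core A, reactor-core C, and reactor-core E cross → Station Beta.

No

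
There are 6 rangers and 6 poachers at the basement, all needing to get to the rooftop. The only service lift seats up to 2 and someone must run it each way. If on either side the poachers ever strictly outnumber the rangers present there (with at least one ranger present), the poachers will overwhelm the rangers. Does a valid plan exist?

Following every safe sequence of crossings from the start, the most of the 12 that can be at the rooftop as the service lift arrives there on crossings 1, 3, 5, 7, 9 is 2, 3, 4, 5, 6 respectively; the best ever achieved is 6 of 12.
From crossing 11 on, no configuration arises that was not already reachable earlier: only 15 distinct safe configurations (who is on which side, and where the service lift is) can ever be reached, none of them has everyone across, and every continuation just revisits them. They are: 0 rangers + 0 poachers across (service lift back at the start); 0 rangers + 1 poacher across (service lift there); 0 rangers + 1 poacher across (service lift back at the start); 0 rangers + 2 poachers across (service lift there); 0 rangers + 2 poachers across (service lift back at the start); 0 rangers + 3 poachers across (service lift there); 0 rangers + 3 poachers across (service lift back at the start); 0 rangers + 4 poachers across (service lift there); 0 rangers + 4 poachers across (service lift back at the start); 0 rangers + 5 poachers across (service lift there); 0 rangers + 5 poachers across (service lift back at the start); 0 rangers + 6 poachers across (service lift there); 1 ranger + 1 poacher across (service lift there); 1 ranger + 1 poacher across (service lift back at the start); 2 rangers + 2 poachers across (service lift there). So no valid plan exists.

No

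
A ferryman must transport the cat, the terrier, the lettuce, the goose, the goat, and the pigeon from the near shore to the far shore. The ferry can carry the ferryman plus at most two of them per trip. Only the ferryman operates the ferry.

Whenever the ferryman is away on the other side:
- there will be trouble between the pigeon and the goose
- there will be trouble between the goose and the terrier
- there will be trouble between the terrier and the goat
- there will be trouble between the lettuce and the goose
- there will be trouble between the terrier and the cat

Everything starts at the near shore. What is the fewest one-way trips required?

7

Counting alone: the ferryman can take at most 2 across per trip to the far shore, so moving all 6 needs at least 3 loaded trips out, with a return between consecutive ones — at least 5 crossings.
The safety rule pushes this higher. Following every safe sequence of crossings, the most of the 6 that can be at the far shore as the ferry arrives there on crossing 5 is 5 — never all 6.
So no plan with fewer than 7 crossings exists, and this one achieves 7:
1. Ferryman goes to the far shore with the goose and the terrier.  [the near shore: the cat, the goat, the lettuce, the pigeon | the far shore: the goose, the terrier]
2. Ferryman goes back to the near shore with the terrier.  [the near shore: the cat, the goat, the lettuce, the pigeon, the terrier | the far shore: the goose]
3. Ferryman goes to the far shore with the cat and the goat.  [the near shore: the lettuce, the pigeon, the terrier | the far shore: the cat, the goat, the goose]
4. Ferryman goes back to the near shore alone.  [the near shore: the lettuce, the pigeon, the terrier | the far shore: the cat, the goat, the goose]
5. Ferryman goes to the far shore with the lettuce and the pigeon.  [the near shore: the terrier | the far shore: the cat, the goat, the goose, the lettuce, the pigeon]
6. Ferryman goes back to the near shore with the goose.  [the near shore: the goose, the terrier | the far shore: the cat, the goat, the lettuce, the pigeon]
7. Ferryman goes to the far shore with the goose and the terrier.  [the near shore: — | the far shore: the cat, the goat, the goose, the lettuce, the pigeon, the terrier]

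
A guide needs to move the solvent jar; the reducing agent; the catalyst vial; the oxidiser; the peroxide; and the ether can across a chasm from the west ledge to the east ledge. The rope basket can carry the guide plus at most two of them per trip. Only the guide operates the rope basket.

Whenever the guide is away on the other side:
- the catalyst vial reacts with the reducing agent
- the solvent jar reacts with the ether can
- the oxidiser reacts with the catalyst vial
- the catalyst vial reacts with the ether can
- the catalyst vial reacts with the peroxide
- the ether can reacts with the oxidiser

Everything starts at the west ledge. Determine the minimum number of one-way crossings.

9

Counting alone: the guide can take at most 2 across per trip to the east ledge, so moving all 6 needs at least 3 loaded trips out, with a return between consecutive ones — at least 5 crossings.
The safety rule pushes this higher. Following every safe sequence of crossings, the most of the 6 that can be at the east ledge as the rope basket arrives there on crossings 5, 7 is 4, 5 respectively — never all 6.
So no plan with fewer than 9 crossings exists, and this one achieves 9:
1. Guide goes to the east ledge with the catalyst vial and the ether can.  [the west ledge: the oxidiser, the peroxide, the reducing agent, the solvent jar | the east ledge: the catalyst vial, the ether can]
2. Guide goes back to the west ledge with the catalyst vial.  [the west ledge: the catalyst vial, the oxidiser, the peroxide, the reducing agent, the solvent jar | the east ledge: the ether can]
3. Guide goes to the east ledge with the catalyst vial and the solvent jar.  [the west ledge: the oxidiser, the peroxide, the reducing agent | the east ledge: the catalyst vial, the ether can, the solvent jar]
4. Guide goes back to the west ledge with the ether can.  [the west ledge: the ether can, the oxidiser, the peroxide, the reducing agent | the east ledge: the catalyst vial, the solvent jar]
5. Guide goes to the east ledge with the oxidiser and the reducing agent.  [the west ledge: the ether can, the peroxide | the east ledge: the catalyst vial, the oxidiser, the reducing agent, the solvent jar]
6. Guide goes back to the west ledge with the catalyst vial.  [the west ledge: the catalyst vial, the ether can, the peroxide | the east ledge: the oxidiser, the reducing agent, the solvent jar]
7. Guide goes to the east ledge with the catalyst vial and the peroxide.  [the west ledge: the ether can | the east ledge: the catalyst vial, the oxidiser, the peroxide, the reducing agent, the solvent jar]
8. Guide goes back to the west ledge with the catalyst vial.  [the west ledge: the catalyst vial, the ether can | the east ledge: the oxidiser, the peroxide, the reducing agent, the solvent jar]
9. Guide goes to the east ledge with the catalyst vial and the ether can.  [the west ledge: — | the east ledge: the catalyst vial, the ether can, the oxidiser, the peroxide, the reducing agent, the solvent jar]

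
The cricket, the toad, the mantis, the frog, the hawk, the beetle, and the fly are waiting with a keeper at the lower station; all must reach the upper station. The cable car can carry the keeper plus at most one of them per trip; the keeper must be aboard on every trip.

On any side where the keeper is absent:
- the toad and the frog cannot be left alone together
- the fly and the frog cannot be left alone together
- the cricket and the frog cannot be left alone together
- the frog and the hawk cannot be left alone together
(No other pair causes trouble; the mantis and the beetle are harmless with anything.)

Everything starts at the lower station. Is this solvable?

Following every safe sequence of crossings from the start, the most of the 7 that can be at the upper station as the cable car arrives there on crossings 1, 3, 5, 7 is 1, 2, 3, 4 respectively; the best ever achieved is 4 of 7.
From crossing 9 on, no configuration arises that was not already reachable earlier: only 44 distinct safe configurations (who is on which side, and where the cable car is) can ever be reached, none of them has everyone across, and every continuation just revisits them. So no valid plan exists.

No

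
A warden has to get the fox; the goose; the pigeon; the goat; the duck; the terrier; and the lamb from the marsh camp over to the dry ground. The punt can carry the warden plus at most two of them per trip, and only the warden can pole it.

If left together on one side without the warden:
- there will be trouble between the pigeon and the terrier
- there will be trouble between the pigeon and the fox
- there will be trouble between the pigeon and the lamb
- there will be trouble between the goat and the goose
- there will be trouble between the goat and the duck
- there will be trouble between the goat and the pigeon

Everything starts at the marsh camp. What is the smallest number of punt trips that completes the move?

9

Counting alone: the warden can take at most 2 across per trip to the dry ground, so moving all 7 needs at least 4 loaded trips out, with a return between consecutive ones — at least 7 crossings.
The safety rule pushes this higher. Following every safe sequence of crossings, the most of the 7 that can be at the dry ground as the punt arrives there on crossing 7 is 6 — never all 7.
So no plan with fewer than 9 crossings exists, and this one achieves 9:
1. Warden goes to the dry ground with the goat and the pigeon.  [the marsh camp: the duck, the fox, the goose, the lamb, the terrier | the dry ground: the goat, the pigeon]
2. Warden goes back to the marsh camp with the pigeon.  [the marsh camp: the duck, the fox, the goose, the lamb, the pigeon, the terrier | the dry ground: the goat]
3. Warden goes to the dry ground with the fox and the pigeon.  [the marsh camp: the duck, the goose, the lamb, the terrier | the dry ground: the fox, the goat, the pigeon]
4. Warden goes back to the marsh camp with the pigeon.  [the marsh camp: the duck, the goose, the lamb, the pigeon, the terrier | the dry ground: the fox, the goat]
5. Warden goes to the dry ground with the lamb and the terrier.  [the marsh camp: the duck, the goose, the pigeon | the dry ground: the fox, the goat, the lamb, the terrier]
6. Warden goes back to the marsh camp alone.  [the marsh camp: the duck, the goose, the pigeon | the dry ground: the fox, the goat, the lamb, the terrier]
7. Warden goes to the dry ground with the duck and the goose.  [the marsh camp: the pigeon | the dry ground: the duck, the fox, the goat, the goose, the lamb, the terrier]
8. Warden goes back to the marsh camp with the goat.  [the marsh camp: the goat, the pigeon | the dry ground: the duck, the fox, the goose, the lamb, the terrier]
9. Warden goes to the dry ground with the goat and the pigeon.  [the marsh camp: — | the dry ground: the duck, the fox, the goat, the goose, the lamb, the pigeon, the terrier]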